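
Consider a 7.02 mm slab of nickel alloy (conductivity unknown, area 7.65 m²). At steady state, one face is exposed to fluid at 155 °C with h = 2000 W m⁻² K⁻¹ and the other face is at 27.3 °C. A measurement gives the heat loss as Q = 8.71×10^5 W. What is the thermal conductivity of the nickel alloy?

ΣR = ΔT/Q = |155 − 27.3|/8.71×10^5 = 1.466×10^-4 K/W
Known resistances:
  R_conv,in = 1/(hA) = 1/(2000·7.65) = 6.536×10^-5 K/W
R_nickel alloy = ΣR − ΣR_known = 1.466×10^-4 − 6.536×10^-5 = 8.124×10^-5 K/W
L/(kA) = 8.124×10^-5 ⇒ k = 0.00702/(8.124×10^-5·7.65) = 11.3 W/m·K

k = 11.3 W/m·K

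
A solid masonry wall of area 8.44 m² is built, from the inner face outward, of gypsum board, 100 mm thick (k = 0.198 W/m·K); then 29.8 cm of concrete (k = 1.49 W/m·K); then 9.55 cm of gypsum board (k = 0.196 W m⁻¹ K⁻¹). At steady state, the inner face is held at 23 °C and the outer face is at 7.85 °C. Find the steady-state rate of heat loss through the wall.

Q = 107 W

Resistance network (inner→outer):
  R_gypsum board = L/(kA) = 0.100/(0.198·8.44) = 0.05984 K/W
  R_concrete = L/(kA) = 0.298/(1.49·8.44) = 0.02370 K/W
  R_gypsum board = L/(kA) = 0.0955/(0.196·8.44) = 0.05773 K/W
ΣR = 0.05984 + 0.02370 + 0.05773 = 0.1413 K/W
Q = ΔT/ΣR = (23 °C − 7.85 °C)/0.1413 = 107 W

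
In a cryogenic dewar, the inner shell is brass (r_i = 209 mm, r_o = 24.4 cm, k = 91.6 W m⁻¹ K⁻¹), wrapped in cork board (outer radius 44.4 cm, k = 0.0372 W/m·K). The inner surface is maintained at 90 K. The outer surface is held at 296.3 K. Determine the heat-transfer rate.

Q = 52.2 W

Treat each layer as a resistance in series:
  R_brass = (1/0.209 − 1/0.244)/(4πk) = 0.6863/(4π·91.6) = 5.962×10^-4 K/W
  R_cork board = (1/0.244 − 1/0.444)/(4πk) = 1.846/(4π·0.0372) = 3.949 K/W
ΣR = 5.962×10^-4 + 3.949 = 3.950 K/W
Q = ΔT/ΣR = (90 K − 296.3 K)/3.950 = -52.2 W
(Negative Q ⇒ heat flows inward; heat gain = 52.2 W.)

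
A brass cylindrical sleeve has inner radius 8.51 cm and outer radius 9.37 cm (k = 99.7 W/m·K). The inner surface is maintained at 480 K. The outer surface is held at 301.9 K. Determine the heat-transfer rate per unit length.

Q' = 1160 kW/m

Q' = 2πk·ΔT/ln(r₂/r₁) = 2π × 99.7 × 178.1 / ln(0.0937/0.0851) = 1.16×10^6 W/m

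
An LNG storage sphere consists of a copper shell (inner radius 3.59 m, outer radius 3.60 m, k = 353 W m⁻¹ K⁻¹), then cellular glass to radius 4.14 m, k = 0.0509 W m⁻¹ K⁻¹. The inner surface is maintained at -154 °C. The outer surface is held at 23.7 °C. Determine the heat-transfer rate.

Treat each layer as a resistance in series:
  R_copper = (1/3.59 − 1/3.60)/(4πk) = 7.738×10^-4/(4π·353) = 1.744×10^-7 K/W
  R_cellular glass = (1/3.60 − 1/4.14)/(4πk) = 0.03623/(4π·0.0509) = 0.05665 K/W
ΣR = 1.744×10^-7 + 0.05665 = 0.05665 K/W
Q = ΔT/ΣR = (-154 °C − 23.7 °C)/0.05665 = -3140 W
(Negative Q ⇒ heat flows inward; heat gain = 3140 W.)

Q = 3140 W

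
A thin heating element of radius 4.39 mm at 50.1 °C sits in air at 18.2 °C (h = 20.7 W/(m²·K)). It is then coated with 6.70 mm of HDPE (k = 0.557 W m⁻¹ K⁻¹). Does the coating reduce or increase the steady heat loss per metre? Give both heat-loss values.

Critical radius for a cylinder: r_cr = k/h = 0.0269 m = 2.69 cm.
Outer radius after coating: r₂ = 0.00439 + 0.00670 = 0.01109 m.
Since r₁ < r_cr and r₂ ≤ r_cr, the coating moves toward the maximum at r_cr — heat loss rises.
Bare: R = 1/(2πr₁h) = 1.751 m·K/W; Q = 31.9/1.751 = 18.2 W/m.
Coated: R = R_cond + R_conv = 0.9581 m·K/W; Q = 31.9/0.9581 = 33.3 W/m.

increases: 18.2 → 33.3 W/m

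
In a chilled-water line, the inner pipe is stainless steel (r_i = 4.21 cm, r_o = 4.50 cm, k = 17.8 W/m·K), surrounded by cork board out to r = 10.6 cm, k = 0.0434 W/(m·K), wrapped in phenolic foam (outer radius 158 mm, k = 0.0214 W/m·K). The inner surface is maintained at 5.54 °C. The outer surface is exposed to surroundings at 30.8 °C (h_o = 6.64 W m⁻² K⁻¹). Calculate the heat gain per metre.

Treat each layer as a resistance in series:
  R'_stainless steel = ln(0.0450/0.0421)/(2πk) = 0.06661/(2π·17.8) = 5.956×10^-4 m·K/W
  R'_cork board = ln(0.106/0.0450)/(2πk) = 0.8568/(2π·0.0434) = 3.142 m·K/W
  R'_phenolic foam = ln(0.158/0.106)/(2πk) = 0.3992/(2π·0.0214) = 2.969 m·K/W
  R'_conv,out = 1/(2πr h) = 1/(2π·0.158·6.64) = 0.1517 m·K/W
ΣR = 5.956×10^-4 + 3.142 + 2.969 + 0.1517 = 6.263 m·K/W
Q' = ΔT/ΣR = (5.54 °C − 30.8 °C)/6.263 = -4.03 W/m
(Negative Q' ⇒ heat flows inward; heat gain = 4.03 W/m.)

Q' = 4.03 W/m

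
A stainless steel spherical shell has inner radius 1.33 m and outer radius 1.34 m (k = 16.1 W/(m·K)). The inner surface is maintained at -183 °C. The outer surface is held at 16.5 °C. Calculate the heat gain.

Q = 7.19×10^6 W

Q = 4πk·ΔT/(1/r₁ − 1/r₂) = 4π × 16.1 × 199.5 / (1/1.33 − 1/1.34) = 7.19×10^6 W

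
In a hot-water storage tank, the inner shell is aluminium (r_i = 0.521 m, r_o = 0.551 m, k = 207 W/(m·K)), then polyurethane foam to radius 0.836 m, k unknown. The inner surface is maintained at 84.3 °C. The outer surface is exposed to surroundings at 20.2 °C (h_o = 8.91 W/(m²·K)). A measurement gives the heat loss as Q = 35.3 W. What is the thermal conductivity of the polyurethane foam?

ΣR = ΔT/Q = |84.3 − 20.2|/35.3 = 1.816 K/W
Known resistances:
  R_aluminium = (1/0.521 − 1/0.551)/(4πk) = 0.1045/(4π·207) = 4.017×10^-5 K/W
  R_conv,out = 1/(4πr²h) = 1/(4π·0.836²·8.91) = 0.01278 K/W
R_polyurethane foam = ΣR − ΣR_known = 1.816 − 0.01282 = 1.803 K/W
(1/r₁−1/r₂)/(4πk) = 1.803 ⇒ k = 0.6187/(4π·1.803) = 0.0273 W/m·K

k = 0.0273 W/m·K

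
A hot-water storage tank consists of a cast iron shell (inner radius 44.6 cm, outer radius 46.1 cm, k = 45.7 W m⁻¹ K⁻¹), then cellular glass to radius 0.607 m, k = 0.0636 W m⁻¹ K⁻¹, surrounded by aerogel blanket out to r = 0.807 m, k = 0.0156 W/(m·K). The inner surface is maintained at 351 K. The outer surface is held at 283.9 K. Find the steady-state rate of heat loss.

Treat each layer as a resistance in series:
  R_cast iron = (1/0.446 − 1/0.461)/(4πk) = 0.07296/(4π·45.7) = 1.270×10^-4 K/W
  R_cellular glass = (1/0.461 − 1/0.607)/(4πk) = 0.5218/(4π·0.0636) = 0.6528 K/W
  R_aerogel blanket = (1/0.607 − 1/0.807)/(4πk) = 0.4083/(4π·0.0156) = 2.083 K/W
ΣR = 1.270×10^-4 + 0.6528 + 2.083 = 2.736 K/W
Q = ΔT/ΣR = (351 K − 283.9 K)/2.736 = 24.5 W

Q = 24.5 W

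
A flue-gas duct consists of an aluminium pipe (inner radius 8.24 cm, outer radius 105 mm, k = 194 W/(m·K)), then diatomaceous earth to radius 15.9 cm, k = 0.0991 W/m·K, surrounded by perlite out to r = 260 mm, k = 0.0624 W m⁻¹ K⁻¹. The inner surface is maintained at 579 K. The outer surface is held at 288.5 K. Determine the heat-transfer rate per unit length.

Series thermal resistances, inner to outer:
  R'_aluminium = ln(0.105/0.0824)/(2πk) = 0.2424/(2π·194) = 1.988×10^-4 m·K/W
  R'_diatomaceous earth = ln(0.159/0.105)/(2πk) = 0.4149/(2π·0.0991) = 0.6664 m·K/W
  R'_perlite = ln(0.260/0.159)/(2πk) = 0.4918/(2π·0.0624) = 1.254 m·K/W
ΣR = 1.988×10^-4 + 0.6664 + 1.254 = 1.921 m·K/W
Q' = ΔT/ΣR = (579 K − 288.5 K)/1.921 = 151 W/m

Q' = 151 W/m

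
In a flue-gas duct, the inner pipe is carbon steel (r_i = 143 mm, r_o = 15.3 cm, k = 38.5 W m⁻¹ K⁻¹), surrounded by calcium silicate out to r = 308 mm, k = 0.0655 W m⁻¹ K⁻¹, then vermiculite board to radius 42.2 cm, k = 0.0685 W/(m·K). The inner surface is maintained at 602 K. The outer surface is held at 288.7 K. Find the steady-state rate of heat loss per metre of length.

Series thermal resistances, inner to outer:
  R'_carbon steel = ln(0.153/0.143)/(2πk) = 0.06759/(2π·38.5) = 2.794×10^-4 m·K/W
  R'_calcium silicate = ln(0.308/0.153)/(2πk) = 0.6997/(2π·0.0655) = 1.700 m·K/W
  R'_vermiculite board = ln(0.422/0.308)/(2πk) = 0.3149/(2π·0.0685) = 0.7317 m·K/W
ΣR = 2.794×10^-4 + 1.700 + 0.7317 = 2.432 m·K/W
Q' = ΔT/ΣR = (602 K − 288.7 K)/2.432 = 129 W/m

Q' = 129 W/m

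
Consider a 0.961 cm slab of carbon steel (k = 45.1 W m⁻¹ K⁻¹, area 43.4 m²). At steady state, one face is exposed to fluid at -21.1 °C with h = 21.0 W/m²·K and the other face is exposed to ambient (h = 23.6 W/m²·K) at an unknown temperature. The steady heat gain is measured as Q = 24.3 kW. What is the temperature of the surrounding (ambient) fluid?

T_out = 29.4 °C

Series resistances:
  R_conv,in = 1/(hA) = 1/(21.0·43.4) = 0.001097 K/W
  R_carbon steel = L/(kA) = 0.00961/(45.1·43.4) = 4.910×10^-6 K/W
  R_conv,out = 1/(hA) = 1/(23.6·43.4) = 9.763×10^-4 K/W
ΣR = 0.002078 K/W
ΔT = Q·ΣR = 24300 × 0.002078 = 50.50 K
Heat flows inward, so T_out = T_in + ΔT = -21.1 + 50.50 = 29.4 °C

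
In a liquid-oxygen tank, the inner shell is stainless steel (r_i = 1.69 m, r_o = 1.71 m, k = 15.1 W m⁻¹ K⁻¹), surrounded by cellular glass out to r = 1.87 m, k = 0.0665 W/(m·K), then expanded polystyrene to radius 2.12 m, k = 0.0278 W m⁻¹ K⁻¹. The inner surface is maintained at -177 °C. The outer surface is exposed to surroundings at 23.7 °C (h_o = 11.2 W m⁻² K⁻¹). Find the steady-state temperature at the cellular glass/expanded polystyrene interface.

Resistance network (inner→outer):
  R_stainless steel = (1/1.69 − 1/1.71)/(4πk) = 0.006921/(4π·15.1) = 3.647×10^-5 K/W
  R_cellular glass = (1/1.71 − 1/1.87)/(4πk) = 0.05004/(4π·0.0665) = 0.05988 K/W
  R_expanded polystyrene = (1/1.87 − 1/2.12)/(4πk) = 0.06306/(4π·0.0278) = 0.1805 K/W
  R_conv,out = 1/(4πr²h) = 1/(4π·2.12²·11.2) = 0.001581 K/W
ΣR = 3.647×10^-5 + 0.05988 + 0.1805 + 0.001581 = 0.2420 K/W
Q = ΔT/ΣR = (-177 °C − 23.7 °C)/0.2420 = -829.3 W
From the inner boundary to the cellular glass/expanded polystyrene interface, ΣR_partial = 0.05992 K/W.
T_interface = T_in − Q·ΣR_partial = -177 °C − (-829.3)(0.05992) = -127 °C

T = -127 °C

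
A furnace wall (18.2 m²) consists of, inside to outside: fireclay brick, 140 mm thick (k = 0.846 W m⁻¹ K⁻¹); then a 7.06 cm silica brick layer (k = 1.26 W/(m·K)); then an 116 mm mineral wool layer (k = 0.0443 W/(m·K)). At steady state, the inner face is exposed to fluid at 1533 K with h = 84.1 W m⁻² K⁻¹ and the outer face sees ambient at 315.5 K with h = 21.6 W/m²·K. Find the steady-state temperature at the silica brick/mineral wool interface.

T = 1435 K

Series thermal resistances, inner to outer:
  R_conv,in = 1/(hA) = 1/(84.1·18.2) = 6.533×10^-4 K/W
  R_fireclay brick = L/(kA) = 0.140/(0.846·18.2) = 0.009093 K/W
  R_silica brick = L/(kA) = 0.0706/(1.26·18.2) = 0.003079 K/W
  R_mineral wool = L/(kA) = 0.116/(0.0443·18.2) = 0.1439 K/W
  R_conv,out = 1/(hA) = 1/(21.6·18.2) = 0.002544 K/W
ΣR = 6.533×10^-4 + 0.009093 + 0.003079 + 0.1439 + 0.002544 = 0.1593 K/W
Q = ΔT/ΣR = (1533 K − 315.5 K)/0.1593 = 7643 W
From the inner boundary to the silica brick/mineral wool interface, ΣR_partial = 0.01283 K/W.
T_interface = T_in − Q·ΣR_partial = 1533 K − (7643)(0.01283) = 1435 K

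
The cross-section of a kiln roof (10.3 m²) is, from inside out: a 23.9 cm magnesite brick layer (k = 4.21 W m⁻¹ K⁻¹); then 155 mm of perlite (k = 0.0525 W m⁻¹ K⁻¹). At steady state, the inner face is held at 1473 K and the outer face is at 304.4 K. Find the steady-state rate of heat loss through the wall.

Treat each layer as a resistance in series:
  R_magnesite brick = L/(kA) = 0.239/(4.21·10.3) = 0.005512 K/W
  R_perlite = L/(kA) = 0.155/(0.0525·10.3) = 0.2866 K/W
ΣR = 0.005512 + 0.2866 = 0.2921 K/W
Q = ΔT/ΣR = (1473 K − 304.4 K)/0.2921 = 4000 W

Q = 4000 W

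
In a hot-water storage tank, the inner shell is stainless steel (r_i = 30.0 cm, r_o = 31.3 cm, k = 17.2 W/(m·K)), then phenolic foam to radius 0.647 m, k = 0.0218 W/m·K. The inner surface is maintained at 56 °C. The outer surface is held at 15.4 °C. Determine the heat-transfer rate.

Q = 6.74 W

Treat each layer as a resistance in series:
  R_stainless steel = (1/0.300 − 1/0.313)/(4πk) = 0.1384/(4π·17.2) = 6.405×10^-4 K/W
  R_phenolic foam = (1/0.313 − 1/0.647)/(4πk) = 1.649/(4π·0.0218) = 6.020 K/W
ΣR = 6.405×10^-4 + 6.020 = 6.021 K/W
Q = ΔT/ΣR = (56 °C − 15.4 °C)/6.021 = 6.74 W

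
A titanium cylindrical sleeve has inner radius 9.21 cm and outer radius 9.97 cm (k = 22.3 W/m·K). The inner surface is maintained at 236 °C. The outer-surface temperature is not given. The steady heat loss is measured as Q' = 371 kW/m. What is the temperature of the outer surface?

T_out = 26.1 °C

Sum the resistances:
  R'_titanium = ln(0.0997/0.0921)/(2πk) = 0.07929/(2π·22.3) = 5.659×10^-4 m·K/W
ΣR = 5.659×10^-4 m·K/W
ΔT = Q'·ΣR = 3.71×10^5 × 5.659×10^-4 = 209.9 K
Heat flows outward, so T_out = T_in − ΔT = 236 − 209.9 = 26.1 °C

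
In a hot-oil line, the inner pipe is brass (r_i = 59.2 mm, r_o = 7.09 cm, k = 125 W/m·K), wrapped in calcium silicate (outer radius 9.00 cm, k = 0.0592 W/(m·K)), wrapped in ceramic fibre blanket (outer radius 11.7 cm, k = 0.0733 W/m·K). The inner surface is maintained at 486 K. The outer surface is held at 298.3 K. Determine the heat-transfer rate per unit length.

Treat each layer as a resistance in series:
  R'_brass = ln(0.0709/0.0592)/(2πk) = 0.1803/(2π·125) = 2.296×10^-4 m·K/W
  R'_calcium silicate = ln(0.0900/0.0709)/(2πk) = 0.2385/(2π·0.0592) = 0.6413 m·K/W
  R'_ceramic fibre blanket = ln(0.117/0.0900)/(2πk) = 0.2624/(2π·0.0733) = 0.5697 m·K/W
ΣR = 2.296×10^-4 + 0.6413 + 0.5697 = 1.211 m·K/W
Q' = ΔT/ΣR = (486 K − 298.3 K)/1.211 = 155 W/m

Q' = 155 W/m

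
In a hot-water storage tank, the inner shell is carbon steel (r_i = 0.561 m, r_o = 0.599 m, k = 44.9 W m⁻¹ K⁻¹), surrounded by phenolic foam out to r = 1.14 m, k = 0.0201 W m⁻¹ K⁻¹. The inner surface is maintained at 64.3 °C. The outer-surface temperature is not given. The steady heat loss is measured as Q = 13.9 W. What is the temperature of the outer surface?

Series resistances:
  R_carbon steel = (1/0.561 − 1/0.599)/(4πk) = 0.1131/(4π·44.9) = 2.004×10^-4 K/W
  R_phenolic foam = (1/0.599 − 1/1.14)/(4πk) = 0.7923/(4π·0.0201) = 3.137 K/W
ΣR = 3.137 K/W
ΔT = Q·ΣR = 13.9 × 3.137 = 43.60 K
Heat flows outward, so T_out = T_in − ΔT = 64.3 − 43.60 = 20.7 °C

T_out = 20.7 °C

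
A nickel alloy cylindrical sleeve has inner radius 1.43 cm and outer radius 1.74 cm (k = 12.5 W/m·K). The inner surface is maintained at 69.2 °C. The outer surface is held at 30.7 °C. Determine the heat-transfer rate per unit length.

Q' = 2πk·ΔT/ln(r₂/r₁) = 2π × 12.5 × 38.5 / ln(0.0174/0.0143) = 15400 W/m

Q' = 15.4 kW/m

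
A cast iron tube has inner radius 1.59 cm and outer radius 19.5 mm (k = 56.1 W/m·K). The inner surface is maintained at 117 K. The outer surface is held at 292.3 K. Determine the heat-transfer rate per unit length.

Q' = 2πk·ΔT/ln(r₂/r₁) = 2π × 56.1 × 175.3 / ln(0.0195/0.0159) = 3.03×10^5 W/m

Q' = 3.03×10^5 W/m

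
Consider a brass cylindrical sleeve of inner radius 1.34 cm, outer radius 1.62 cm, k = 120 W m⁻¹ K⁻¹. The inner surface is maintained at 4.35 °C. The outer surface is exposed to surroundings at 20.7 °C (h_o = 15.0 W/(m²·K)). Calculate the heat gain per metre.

Resistance network (inner→outer):
  R'_brass = ln(0.0162/0.0134)/(2πk) = 0.1898/(2π·120) = 2.517×10^-4 m·K/W
  R'_conv,out = 1/(2πr h) = 1/(2π·0.0162·15.0) = 0.6550 m·K/W
ΣR = 2.517×10^-4 + 0.6550 = 0.6553 m·K/W
Q' = ΔT/ΣR = (4.35 °C − 20.7 °C)/0.6553 = -25.0 W/m
(Negative Q' ⇒ heat flows inward; heat gain = 25.0 W/m.)

Q' = 25.0 W/m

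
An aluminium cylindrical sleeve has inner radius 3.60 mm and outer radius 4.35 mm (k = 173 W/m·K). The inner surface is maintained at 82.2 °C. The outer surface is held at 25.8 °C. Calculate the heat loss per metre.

Q' = 3.24×10^5 W/m

Q' = 2πk·ΔT/ln(r₂/r₁) = 2π × 173 × 56.4 / ln(0.00435/0.00360) = 3.24×10^5 W/m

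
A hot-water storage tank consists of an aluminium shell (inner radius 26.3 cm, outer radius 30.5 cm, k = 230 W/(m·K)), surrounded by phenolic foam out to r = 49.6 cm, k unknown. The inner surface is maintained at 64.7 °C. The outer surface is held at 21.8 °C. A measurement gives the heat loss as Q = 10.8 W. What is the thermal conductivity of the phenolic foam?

k = 0.0253 W/m·K

ΣR = ΔT/Q = |64.7 − 21.8|/10.8 = 3.972 K/W
Known resistances:
  R_aluminium = (1/0.263 − 1/0.305)/(4πk) = 0.5236/(4π·230) = 1.812×10^-4 K/W
R_phenolic foam = ΣR − ΣR_known = 3.972 − 1.812×10^-4 = 3.972 K/W
(1/r₁−1/r₂)/(4πk) = 3.972 ⇒ k = 1.263/(4π·3.972) = 0.0253 W/m·K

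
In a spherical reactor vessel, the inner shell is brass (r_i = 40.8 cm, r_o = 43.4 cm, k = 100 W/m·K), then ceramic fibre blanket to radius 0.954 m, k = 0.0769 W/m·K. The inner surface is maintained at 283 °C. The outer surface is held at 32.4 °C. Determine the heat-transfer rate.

Q = 193 W

Resistance network (inner→outer):
  R_brass = (1/0.408 − 1/0.434)/(4πk) = 0.1468/(4π·100) = 1.168×10^-4 K/W
  R_ceramic fibre blanket = (1/0.434 − 1/0.954)/(4πk) = 1.256/(4π·0.0769) = 1.300 K/W
ΣR = 1.168×10^-4 + 1.300 = 1.300 K/W
Q = ΔT/ΣR = (283 °C − 32.4 °C)/1.300 = 193 W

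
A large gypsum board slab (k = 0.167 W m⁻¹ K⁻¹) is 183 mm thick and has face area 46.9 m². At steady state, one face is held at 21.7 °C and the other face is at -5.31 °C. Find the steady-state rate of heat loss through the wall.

Q = kA·ΔT/L = 0.167 × 46.9 × |21.7 °C − -5.31 °C| / 0.183 = 1160 W

Q = 1160 W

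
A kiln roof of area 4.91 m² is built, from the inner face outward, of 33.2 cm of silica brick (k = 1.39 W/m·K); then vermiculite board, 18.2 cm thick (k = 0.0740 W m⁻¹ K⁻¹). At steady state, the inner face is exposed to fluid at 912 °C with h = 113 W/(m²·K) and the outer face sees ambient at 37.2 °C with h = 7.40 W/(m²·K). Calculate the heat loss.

Q = 1510 W

Resistance network (inner→outer):
  R_conv,in = 1/(hA) = 1/(113·4.91) = 0.001802 K/W
  R_silica brick = L/(kA) = 0.332/(1.39·4.91) = 0.04865 K/W
  R_vermiculite board = L/(kA) = 0.182/(0.0740·4.91) = 0.5009 K/W
  R_conv,out = 1/(hA) = 1/(7.40·4.91) = 0.02752 K/W
ΣR = 0.001802 + 0.04865 + 0.5009 + 0.02752 = 0.5789 K/W
Q = ΔT/ΣR = (912 °C − 37.2 °C)/0.5789 = 1510 W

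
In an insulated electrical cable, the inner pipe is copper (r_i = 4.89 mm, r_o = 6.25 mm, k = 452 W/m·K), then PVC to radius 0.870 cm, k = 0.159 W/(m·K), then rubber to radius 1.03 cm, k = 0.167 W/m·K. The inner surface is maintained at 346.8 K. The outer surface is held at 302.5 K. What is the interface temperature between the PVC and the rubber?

T = 317.0 K

Series thermal resistances, inner to outer:
  R'_copper = ln(0.00625/0.00489)/(2πk) = 0.2454/(2π·452) = 8.640×10^-5 m·K/W
  R'_PVC = ln(0.00870/0.00625)/(2πk) = 0.3307/(2π·0.159) = 0.3311 m·K/W
  R'_rubber = ln(0.0103/0.00870)/(2πk) = 0.1688/(2π·0.167) = 0.1609 m·K/W
ΣR = 8.640×10^-5 + 0.3311 + 0.1609 = 0.4921 m·K/W
Q' = ΔT/ΣR = (346.8 K − 302.5 K)/0.4921 = 90.02 W/m
From the inner boundary to the PVC/rubber interface, ΣR_partial = 0.3312 m·K/W.
T_interface = T_in − Q'·ΣR_partial = 346.8 K − (90.02)(0.3312) = 317.0 K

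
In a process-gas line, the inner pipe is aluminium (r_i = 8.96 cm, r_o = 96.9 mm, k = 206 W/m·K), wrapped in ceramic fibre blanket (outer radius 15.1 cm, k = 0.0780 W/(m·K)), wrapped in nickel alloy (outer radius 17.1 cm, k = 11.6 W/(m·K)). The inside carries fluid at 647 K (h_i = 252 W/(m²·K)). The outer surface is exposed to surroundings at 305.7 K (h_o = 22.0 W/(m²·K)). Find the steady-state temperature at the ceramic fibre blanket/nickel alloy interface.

Treat each layer as a resistance in series:
  R'_conv,in = 1/(2πr h) = 1/(2π·0.0896·252) = 0.007049 m·K/W
  R'_aluminium = ln(0.0969/0.0896)/(2πk) = 0.07832/(2π·206) = 6.051×10^-5 m·K/W
  R'_ceramic fibre blanket = ln(0.151/0.0969)/(2πk) = 0.4436/(2π·0.0780) = 0.9051 m·K/W
  R'_nickel alloy = ln(0.171/0.151)/(2πk) = 0.1244/(2π·11.6) = 0.001707 m·K/W
  R'_conv,out = 1/(2πr h) = 1/(2π·0.171·22.0) = 0.04231 m·K/W
ΣR = 0.007049 + 6.051×10^-5 + 0.9051 + 0.001707 + 0.04231 = 0.9562 m·K/W
Q' = ΔT/ΣR = (647 K − 305.7 K)/0.9562 = 356.9 W/m
From the inner boundary to the ceramic fibre blanket/nickel alloy interface, ΣR_partial = 0.9122 m·K/W.
T_interface = T_in − Q'·ΣR_partial = 647 K − (356.9)(0.9122) = 321.4 K

T = 321.4 K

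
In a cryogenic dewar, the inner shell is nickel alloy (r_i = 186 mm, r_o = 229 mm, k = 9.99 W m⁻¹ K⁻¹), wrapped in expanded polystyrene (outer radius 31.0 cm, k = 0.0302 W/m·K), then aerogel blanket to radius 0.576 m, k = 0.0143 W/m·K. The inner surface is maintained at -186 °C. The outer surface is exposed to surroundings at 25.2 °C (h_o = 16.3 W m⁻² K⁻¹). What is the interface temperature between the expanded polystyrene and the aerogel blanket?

Treat each layer as a resistance in series:
  R_nickel alloy = (1/0.186 − 1/0.229)/(4πk) = 1.010/(4π·9.99) = 0.008042 K/W
  R_expanded polystyrene = (1/0.229 − 1/0.310)/(4πk) = 1.141/(4π·0.0302) = 3.007 K/W
  R_aerogel blanket = (1/0.310 − 1/0.576)/(4πk) = 1.490/(4π·0.0143) = 8.290 K/W
  R_conv,out = 1/(4πr²h) = 1/(4π·0.576²·16.3) = 0.01471 K/W
ΣR = 0.008042 + 3.007 + 8.290 + 0.01471 = 11.32 K/W
Q = ΔT/ΣR = (-186 °C − 25.2 °C)/11.32 = -18.66 W
From the inner boundary to the expanded polystyrene/aerogel blanket interface, ΣR_partial = 3.015 K/W.
T_interface = T_in − Q·ΣR_partial = -186 °C − (-18.66)(3.015) = -130 °C

T = -130 °C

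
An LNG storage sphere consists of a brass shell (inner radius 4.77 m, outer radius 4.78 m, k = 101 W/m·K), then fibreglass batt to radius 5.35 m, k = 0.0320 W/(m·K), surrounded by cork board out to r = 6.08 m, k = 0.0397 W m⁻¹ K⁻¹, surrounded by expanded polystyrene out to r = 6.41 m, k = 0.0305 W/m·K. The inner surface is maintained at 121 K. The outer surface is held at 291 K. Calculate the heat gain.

Treat each layer as a resistance in series:
  R_brass = (1/4.77 − 1/4.78)/(4πk) = 4.386×10^-4/(4π·101) = 3.456×10^-7 K/W
  R_fibreglass batt = (1/4.78 − 1/5.35)/(4πk) = 0.02229/(4π·0.0320) = 0.05543 K/W
  R_cork board = (1/5.35 − 1/6.08)/(4πk) = 0.02244/(4π·0.0397) = 0.04498 K/W
  R_expanded polystyrene = (1/6.08 − 1/6.41)/(4πk) = 0.008467/(4π·0.0305) = 0.02209 K/W
ΣR = 3.456×10^-7 + 0.05543 + 0.04498 + 0.02209 = 0.1225 K/W
Q = ΔT/ΣR = (121 K − 291 K)/0.1225 = -1390 W
(Negative Q ⇒ heat flows inward; heat gain = 1390 W.)

Q = 1390 W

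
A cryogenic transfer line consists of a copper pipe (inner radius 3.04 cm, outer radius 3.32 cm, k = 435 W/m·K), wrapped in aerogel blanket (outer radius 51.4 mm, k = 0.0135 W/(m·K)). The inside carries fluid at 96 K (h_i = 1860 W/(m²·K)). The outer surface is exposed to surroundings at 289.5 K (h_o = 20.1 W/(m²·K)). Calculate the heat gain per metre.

Q' = 36.4 W/m

Resistance network (inner→outer):
  R'_conv,in = 1/(2πr h) = 1/(2π·0.0304·1860) = 0.002815 m·K/W
  R'_copper = ln(0.0332/0.0304)/(2πk) = 0.08811/(2π·435) = 3.224×10^-5 m·K/W
  R'_aerogel blanket = ln(0.0514/0.0332)/(2πk) = 0.4371/(2π·0.0135) = 5.153 m·K/W
  R'_conv,out = 1/(2πr h) = 1/(2π·0.0514·20.1) = 0.1540 m·K/W
ΣR = 0.002815 + 3.224×10^-5 + 5.153 + 0.1540 = 5.310 m·K/W
Q' = ΔT/ΣR = (96 K − 289.5 K)/5.310 = -36.4 W/m
(Negative Q' ⇒ heat flows inward; heat gain = 36.4 W/m.)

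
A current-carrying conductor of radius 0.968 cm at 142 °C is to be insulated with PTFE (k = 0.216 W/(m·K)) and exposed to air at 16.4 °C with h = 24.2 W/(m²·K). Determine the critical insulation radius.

For a cylinder, r_cr = k_ins/h = 0.216/24.2 = 0.00893 m = 0.893 cm

r_cr = 0.893 cm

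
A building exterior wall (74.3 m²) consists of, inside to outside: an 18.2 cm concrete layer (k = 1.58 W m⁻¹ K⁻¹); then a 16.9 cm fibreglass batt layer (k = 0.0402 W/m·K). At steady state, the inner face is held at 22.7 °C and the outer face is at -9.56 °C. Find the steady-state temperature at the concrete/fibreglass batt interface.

Resistance network (inner→outer):
  R_concrete = L/(kA) = 0.182/(1.58·74.3) = 0.001550 K/W
  R_fibreglass batt = L/(kA) = 0.169/(0.0402·74.3) = 0.05658 K/W
ΣR = 0.001550 + 0.05658 = 0.05813 K/W
Q = ΔT/ΣR = (22.7 °C − -9.56 °C)/0.05813 = 555.0 W
From the inner boundary to the concrete/fibreglass batt interface, ΣR_partial = 0.001550 K/W.
T_interface = T_in − Q·ΣR_partial = 22.7 °C − (555.0)(0.001550) = 21.8 °C

T = 21.8 °C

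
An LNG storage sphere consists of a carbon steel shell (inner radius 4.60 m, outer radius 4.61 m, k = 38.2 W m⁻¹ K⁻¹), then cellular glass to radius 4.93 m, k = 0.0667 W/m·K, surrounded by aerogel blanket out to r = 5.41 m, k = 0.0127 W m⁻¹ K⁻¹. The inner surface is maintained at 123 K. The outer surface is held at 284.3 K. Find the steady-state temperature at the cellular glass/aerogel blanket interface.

T = 144 K

Series thermal resistances, inner to outer:
  R_carbon steel = (1/4.60 − 1/4.61)/(4πk) = 4.716×10^-4/(4π·38.2) = 9.824×10^-7 K/W
  R_cellular glass = (1/4.61 − 1/4.93)/(4πk) = 0.01408/(4π·0.0667) = 0.01680 K/W
  R_aerogel blanket = (1/4.93 − 1/5.41)/(4πk) = 0.01800/(4π·0.0127) = 0.1128 K/W
ΣR = 9.824×10^-7 + 0.01680 + 0.1128 = 0.1296 K/W
Q = ΔT/ΣR = (123 K − 284.3 K)/0.1296 = -1245 W
From the inner boundary to the cellular glass/aerogel blanket interface, ΣR_partial = 0.01680 K/W.
T_interface = T_in − Q·ΣR_partial = 123 K − (-1245)(0.01680) = 144 K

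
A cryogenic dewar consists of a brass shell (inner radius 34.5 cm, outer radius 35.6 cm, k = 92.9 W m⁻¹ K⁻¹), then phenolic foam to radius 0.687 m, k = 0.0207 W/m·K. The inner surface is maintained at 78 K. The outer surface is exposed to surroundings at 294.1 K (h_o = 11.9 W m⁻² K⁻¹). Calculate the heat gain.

Treat each layer as a resistance in series:
  R_brass = (1/0.345 − 1/0.356)/(4πk) = 0.08956/(4π·92.9) = 7.672×10^-5 K/W
  R_phenolic foam = (1/0.356 − 1/0.687)/(4πk) = 1.353/(4π·0.0207) = 5.203 K/W
  R_conv,out = 1/(4πr²h) = 1/(4π·0.687²·11.9) = 0.01417 K/W
ΣR = 7.672×10^-5 + 5.203 + 0.01417 = 5.217 K/W
Q = ΔT/ΣR = (78 K − 294.1 K)/5.217 = -41.4 W
(Negative Q ⇒ heat flows inward; heat gain = 41.4 W.)

Q = 41.4 W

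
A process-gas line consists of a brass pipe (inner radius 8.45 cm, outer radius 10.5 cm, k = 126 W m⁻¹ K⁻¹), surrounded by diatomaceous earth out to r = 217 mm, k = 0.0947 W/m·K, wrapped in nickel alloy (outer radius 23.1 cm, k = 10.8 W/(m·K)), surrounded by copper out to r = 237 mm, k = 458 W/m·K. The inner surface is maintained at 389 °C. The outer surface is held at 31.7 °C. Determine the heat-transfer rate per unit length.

Treat each layer as a resistance in series:
  R'_brass = ln(0.105/0.0845)/(2πk) = 0.2172/(2π·126) = 2.744×10^-4 m·K/W
  R'_diatomaceous earth = ln(0.217/0.105)/(2πk) = 0.7259/(2π·0.0947) = 1.220 m·K/W
  R'_nickel alloy = ln(0.231/0.217)/(2πk) = 0.06252/(2π·10.8) = 9.213×10^-4 m·K/W
  R'_copper = ln(0.237/0.231)/(2πk) = 0.02564/(2π·458) = 8.911×10^-6 m·K/W
ΣR = 2.744×10^-4 + 1.220 + 9.213×10^-4 + 8.911×10^-6 = 1.221 m·K/W
Q' = ΔT/ΣR = (389 °C − 31.7 °C)/1.221 = 293 W/m

Q' = 293 W/m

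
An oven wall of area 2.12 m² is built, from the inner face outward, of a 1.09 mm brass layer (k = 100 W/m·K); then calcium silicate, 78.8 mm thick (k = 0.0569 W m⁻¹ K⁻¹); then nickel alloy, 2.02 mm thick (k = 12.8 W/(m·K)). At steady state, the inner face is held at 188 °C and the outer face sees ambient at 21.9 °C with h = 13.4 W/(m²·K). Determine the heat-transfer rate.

Q = 241 W

Series thermal resistances, inner to outer:
  R_brass = L/(kA) = 0.00109/(100·2.12) = 5.142×10^-6 K/W
  R_calcium silicate = L/(kA) = 0.0788/(0.0569·2.12) = 0.6532 K/W
  R_nickel alloy = L/(kA) = 0.00202/(12.8·2.12) = 7.444×10^-5 K/W
  R_conv,out = 1/(hA) = 1/(13.4·2.12) = 0.03520 K/W
ΣR = 5.142×10^-6 + 0.6532 + 7.444×10^-5 + 0.03520 = 0.6885 K/W
Q = ΔT/ΣR = (188 °C − 21.9 °C)/0.6885 = 241 W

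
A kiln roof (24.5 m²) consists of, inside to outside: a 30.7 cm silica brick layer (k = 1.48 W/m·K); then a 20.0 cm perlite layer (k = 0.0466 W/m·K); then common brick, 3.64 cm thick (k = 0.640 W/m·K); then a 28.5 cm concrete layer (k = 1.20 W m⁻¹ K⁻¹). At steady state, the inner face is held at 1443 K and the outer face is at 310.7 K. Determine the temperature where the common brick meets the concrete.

T = 367 K

Resistance network (inner→outer):
  R_silica brick = L/(kA) = 0.307/(1.48·24.5) = 0.008467 K/W
  R_perlite = L/(kA) = 0.200/(0.0466·24.5) = 0.1752 K/W
  R_common brick = L/(kA) = 0.0364/(0.640·24.5) = 0.002321 K/W
  R_concrete = L/(kA) = 0.285/(1.20·24.5) = 0.009694 K/W
ΣR = 0.008467 + 0.1752 + 0.002321 + 0.009694 = 0.1957 K/W
Q = ΔT/ΣR = (1443 K − 310.7 K)/0.1957 = 5786 W
From the inner boundary to the common brick/concrete interface, ΣR_partial = 0.1860 K/W.
T_interface = T_in − Q·ΣR_partial = 1443 K − (5786)(0.1860) = 367 K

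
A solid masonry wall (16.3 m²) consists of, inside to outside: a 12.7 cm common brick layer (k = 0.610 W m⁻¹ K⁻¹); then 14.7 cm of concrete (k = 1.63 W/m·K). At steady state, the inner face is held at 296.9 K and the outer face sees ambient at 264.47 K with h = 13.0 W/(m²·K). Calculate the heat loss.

Q = 1410 W

Treat each layer as a resistance in series:
  R_common brick = L/(kA) = 0.127/(0.610·16.3) = 0.01277 K/W
  R_concrete = L/(kA) = 0.147/(1.63·16.3) = 0.005533 K/W
  R_conv,out = 1/(hA) = 1/(13.0·16.3) = 0.004719 K/W
ΣR = 0.01277 + 0.005533 + 0.004719 = 0.02302 K/W
Q = ΔT/ΣR = (296.9 K − 264.47 K)/0.02302 = 1410 W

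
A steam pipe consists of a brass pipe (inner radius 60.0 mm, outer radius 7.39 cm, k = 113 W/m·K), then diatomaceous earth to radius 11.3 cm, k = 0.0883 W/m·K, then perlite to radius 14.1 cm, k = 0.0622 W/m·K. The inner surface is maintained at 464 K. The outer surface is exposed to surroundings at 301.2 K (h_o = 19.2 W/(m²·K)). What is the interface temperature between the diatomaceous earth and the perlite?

T = 374 K

Resistance network (inner→outer):
  R'_brass = ln(0.0739/0.0600)/(2πk) = 0.2084/(2π·113) = 2.935×10^-4 m·K/W
  R'_diatomaceous earth = ln(0.113/0.0739)/(2πk) = 0.4247/(2π·0.0883) = 0.7654 m·K/W
  R'_perlite = ln(0.141/0.113)/(2πk) = 0.2214/(2π·0.0622) = 0.5664 m·K/W
  R'_conv,out = 1/(2πr h) = 1/(2π·0.141·19.2) = 0.05879 m·K/W
ΣR = 2.935×10^-4 + 0.7654 + 0.5664 + 0.05879 = 1.391 m·K/W
Q' = ΔT/ΣR = (464 K − 301.2 K)/1.391 = 117.0 W/m
From the inner boundary to the diatomaceous earth/perlite interface, ΣR_partial = 0.7657 m·K/W.
T_interface = T_in − Q'·ΣR_partial = 464 K − (117.0)(0.7657) = 374 K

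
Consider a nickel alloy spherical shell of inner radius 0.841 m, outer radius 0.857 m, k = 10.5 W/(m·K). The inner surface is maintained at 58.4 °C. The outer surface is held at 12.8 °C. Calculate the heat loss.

Q = 4πk·ΔT/(1/r₁ − 1/r₂) = 4π × 10.5 × 45.6 / (1/0.841 − 1/0.857) = 2.71×10^5 W

Q = 2.71×10^5 W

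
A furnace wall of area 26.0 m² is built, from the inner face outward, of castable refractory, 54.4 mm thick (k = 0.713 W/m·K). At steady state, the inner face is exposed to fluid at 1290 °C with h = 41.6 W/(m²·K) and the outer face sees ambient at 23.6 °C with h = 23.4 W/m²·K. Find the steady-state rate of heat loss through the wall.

Q = 230 kW

Treat each layer as a resistance in series:
  R_conv,in = 1/(hA) = 1/(41.6·26.0) = 9.246×10^-4 K/W
  R_castable refractory = L/(kA) = 0.0544/(0.713·26.0) = 0.002935 K/W
  R_conv,out = 1/(hA) = 1/(23.4·26.0) = 0.001644 K/W
ΣR = 9.246×10^-4 + 0.002935 + 0.001644 = 0.005504 K/W
Q = ΔT/ΣR = (1290 °C − 23.6 °C)/0.005504 = 2.30×10^5 W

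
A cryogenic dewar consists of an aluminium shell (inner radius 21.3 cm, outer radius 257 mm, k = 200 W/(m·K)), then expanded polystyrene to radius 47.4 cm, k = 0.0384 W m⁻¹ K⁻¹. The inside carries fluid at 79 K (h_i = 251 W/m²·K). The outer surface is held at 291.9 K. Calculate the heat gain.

Q = 57.6 W

Treat each layer as a resistance in series:
  R_conv,in = 1/(4πr²h) = 1/(4π·0.213²·251) = 0.006988 K/W
  R_aluminium = (1/0.213 − 1/0.257)/(4πk) = 0.8038/(4π·200) = 3.198×10^-4 K/W
  R_expanded polystyrene = (1/0.257 − 1/0.474)/(4πk) = 1.781/(4π·0.0384) = 3.692 K/W
ΣR = 0.006988 + 3.198×10^-4 + 3.692 = 3.699 K/W
Q = ΔT/ΣR = (79 K − 291.9 K)/3.699 = -57.6 W
(Negative Q ⇒ heat flows inward; heat gain = 57.6 W.)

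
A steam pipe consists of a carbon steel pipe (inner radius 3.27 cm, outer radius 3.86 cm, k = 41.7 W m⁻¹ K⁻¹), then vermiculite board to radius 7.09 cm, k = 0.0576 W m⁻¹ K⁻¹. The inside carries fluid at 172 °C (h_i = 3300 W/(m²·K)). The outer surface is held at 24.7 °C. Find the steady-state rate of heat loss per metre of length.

Resistance network (inner→outer):
  R'_conv,in = 1/(2πr h) = 1/(2π·0.0327·3300) = 0.001475 m·K/W
  R'_carbon steel = ln(0.0386/0.0327)/(2πk) = 0.1659/(2π·41.7) = 6.331×10^-4 m·K/W
  R'_vermiculite board = ln(0.0709/0.0386)/(2πk) = 0.6080/(2π·0.0576) = 1.680 m·K/W
ΣR = 0.001475 + 6.331×10^-4 + 1.680 = 1.682 m·K/W
Q' = ΔT/ΣR = (172 °C − 24.7 °C)/1.682 = 87.6 W/m

Q' = 87.6 W/m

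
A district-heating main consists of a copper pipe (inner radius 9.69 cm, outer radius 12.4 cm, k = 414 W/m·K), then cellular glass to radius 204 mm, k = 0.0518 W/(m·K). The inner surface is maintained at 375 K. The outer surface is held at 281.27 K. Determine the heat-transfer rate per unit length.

Q' = 61.3 W/m

Series thermal resistances, inner to outer:
  R'_copper = ln(0.124/0.0969)/(2πk) = 0.2466/(2π·414) = 9.480×10^-5 m·K/W
  R'_cellular glass = ln(0.204/0.124)/(2πk) = 0.4978/(2π·0.0518) = 1.530 m·K/W
ΣR = 9.480×10^-5 + 1.530 = 1.530 m·K/W
Q' = ΔT/ΣR = (375 K − 281.27 K)/1.530 = 61.3 W/m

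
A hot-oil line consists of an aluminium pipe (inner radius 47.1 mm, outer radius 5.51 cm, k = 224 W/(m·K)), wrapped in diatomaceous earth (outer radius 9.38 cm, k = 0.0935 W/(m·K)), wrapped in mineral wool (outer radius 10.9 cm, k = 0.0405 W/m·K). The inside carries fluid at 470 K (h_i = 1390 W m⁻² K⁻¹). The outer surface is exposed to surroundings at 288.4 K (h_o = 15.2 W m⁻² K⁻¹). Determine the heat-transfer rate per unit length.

Resistance network (inner→outer):
  R'_conv,in = 1/(2πr h) = 1/(2π·0.0471·1390) = 0.002431 m·K/W
  R'_aluminium = ln(0.0551/0.0471)/(2πk) = 0.1569/(2π·224) = 1.115×10^-4 m·K/W
  R'_diatomaceous earth = ln(0.0938/0.0551)/(2πk) = 0.5320/(2π·0.0935) = 0.9056 m·K/W
  R'_mineral wool = ln(0.109/0.0938)/(2πk) = 0.1502/(2π·0.0405) = 0.5902 m·K/W
  R'_conv,out = 1/(2πr h) = 1/(2π·0.109·15.2) = 0.09606 m·K/W
ΣR = 0.002431 + 1.115×10^-4 + 0.9056 + 0.5902 + 0.09606 = 1.594 m·K/W
Q' = ΔT/ΣR = (470 K − 288.4 K)/1.594 = 114 W/m

Q' = 114 W/m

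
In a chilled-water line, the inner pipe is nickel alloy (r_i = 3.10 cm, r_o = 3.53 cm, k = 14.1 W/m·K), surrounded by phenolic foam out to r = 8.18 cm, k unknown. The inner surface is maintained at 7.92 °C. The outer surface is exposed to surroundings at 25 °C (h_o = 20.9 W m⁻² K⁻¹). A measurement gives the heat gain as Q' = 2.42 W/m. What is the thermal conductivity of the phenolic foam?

k = 0.0192 W/m·K

ΣR = ΔT/Q' = |7.92 − 25|/2.42 = 7.058 m·K/W
Known resistances:
  R'_nickel alloy = ln(0.0353/0.0310)/(2πk) = 0.1299/(2π·14.1) = 0.001466 m·K/W
  R'_conv,out = 1/(2πr h) = 1/(2π·0.0818·20.9) = 0.09309 m·K/W
R_phenolic foam = ΣR − ΣR_known = 7.058 − 0.09456 = 6.963 m·K/W
ln(r₂/r₁)/(2πk) = 6.963 ⇒ k = 0.8404/(2π·6.963) = 0.0192 W/m·K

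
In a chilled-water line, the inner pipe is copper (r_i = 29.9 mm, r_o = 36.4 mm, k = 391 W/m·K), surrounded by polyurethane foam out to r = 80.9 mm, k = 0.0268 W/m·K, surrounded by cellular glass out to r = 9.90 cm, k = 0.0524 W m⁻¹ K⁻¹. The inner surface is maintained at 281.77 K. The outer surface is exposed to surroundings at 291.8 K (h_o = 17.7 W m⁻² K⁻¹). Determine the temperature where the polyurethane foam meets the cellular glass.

Treat each layer as a resistance in series:
  R'_copper = ln(0.0364/0.0299)/(2πk) = 0.1967/(2π·391) = 8.007×10^-5 m·K/W
  R'_polyurethane foam = ln(0.0809/0.0364)/(2πk) = 0.7986/(2π·0.0268) = 4.743 m·K/W
  R'_cellular glass = ln(0.0990/0.0809)/(2πk) = 0.2019/(2π·0.0524) = 0.6133 m·K/W
  R'_conv,out = 1/(2πr h) = 1/(2π·0.0990·17.7) = 0.09083 m·K/W
ΣR = 8.007×10^-5 + 4.743 + 0.6133 + 0.09083 = 5.447 m·K/W
Q' = ΔT/ΣR = (281.77 K − 291.8 K)/5.447 = -1.841 W/m
From the inner boundary to the polyurethane foam/cellular glass interface, ΣR_partial = 4.743 m·K/W.
T_interface = T_in − Q'·ΣR_partial = 281.77 K − (-1.841)(4.743) = 290.5 K

T = 290.5 K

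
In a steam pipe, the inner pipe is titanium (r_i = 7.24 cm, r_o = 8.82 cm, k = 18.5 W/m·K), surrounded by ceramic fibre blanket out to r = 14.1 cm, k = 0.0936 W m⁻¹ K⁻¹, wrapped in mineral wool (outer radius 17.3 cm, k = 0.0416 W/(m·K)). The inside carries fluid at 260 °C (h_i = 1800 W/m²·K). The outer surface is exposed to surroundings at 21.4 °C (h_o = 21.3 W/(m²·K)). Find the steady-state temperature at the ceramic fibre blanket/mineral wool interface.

Treat each layer as a resistance in series:
  R'_conv,in = 1/(2πr h) = 1/(2π·0.0724·1800) = 0.001221 m·K/W
  R'_titanium = ln(0.0882/0.0724)/(2πk) = 0.1974/(2π·18.5) = 0.001698 m·K/W
  R'_ceramic fibre blanket = ln(0.141/0.0882)/(2πk) = 0.4692/(2π·0.0936) = 0.7977 m·K/W
  R'_mineral wool = ln(0.173/0.141)/(2πk) = 0.2045/(2π·0.0416) = 0.7825 m·K/W
  R'_conv,out = 1/(2πr h) = 1/(2π·0.173·21.3) = 0.04319 m·K/W
ΣR = 0.001221 + 0.001698 + 0.7977 + 0.7825 + 0.04319 = 1.626 m·K/W
Q' = ΔT/ΣR = (260 °C − 21.4 °C)/1.626 = 146.7 W/m
From the inner boundary to the ceramic fibre blanket/mineral wool interface, ΣR_partial = 0.8006 m·K/W.
T_interface = T_in − Q'·ΣR_partial = 260 °C − (146.7)(0.8006) = 143 °C

T = 143 °C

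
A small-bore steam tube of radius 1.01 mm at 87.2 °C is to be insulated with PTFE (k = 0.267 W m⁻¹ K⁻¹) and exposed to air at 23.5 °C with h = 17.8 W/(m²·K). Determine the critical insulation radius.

r_cr = 1.50 cm

For a cylinder, r_cr = k_ins/h = 0.267/17.8 = 0.0150 m = 1.50 cm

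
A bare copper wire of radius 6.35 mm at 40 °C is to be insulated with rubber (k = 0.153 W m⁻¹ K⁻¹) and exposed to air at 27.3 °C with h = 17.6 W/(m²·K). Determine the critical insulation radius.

For a cylinder, r_cr = k_ins/h = 0.153/17.6 = 0.00869 m = 0.869 cm

r_cr = 0.869 cm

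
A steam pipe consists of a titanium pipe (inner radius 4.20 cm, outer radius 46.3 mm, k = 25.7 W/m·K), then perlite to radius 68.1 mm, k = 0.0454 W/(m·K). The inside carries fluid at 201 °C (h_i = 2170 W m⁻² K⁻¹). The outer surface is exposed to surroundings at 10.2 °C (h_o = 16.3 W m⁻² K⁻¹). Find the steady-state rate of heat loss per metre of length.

Series thermal resistances, inner to outer:
  R'_conv,in = 1/(2πr h) = 1/(2π·0.0420·2170) = 0.001746 m·K/W
  R'_titanium = ln(0.0463/0.0420)/(2πk) = 0.09747/(2π·25.7) = 6.036×10^-4 m·K/W
  R'_perlite = ln(0.0681/0.0463)/(2πk) = 0.3858/(2π·0.0454) = 1.353 m·K/W
  R'_conv,out = 1/(2πr h) = 1/(2π·0.0681·16.3) = 0.1434 m·K/W
ΣR = 0.001746 + 6.036×10^-4 + 1.353 + 0.1434 = 1.499 m·K/W
Q' = ΔT/ΣR = (201 °C − 10.2 °C)/1.499 = 127 W/m

Q' = 127 W/m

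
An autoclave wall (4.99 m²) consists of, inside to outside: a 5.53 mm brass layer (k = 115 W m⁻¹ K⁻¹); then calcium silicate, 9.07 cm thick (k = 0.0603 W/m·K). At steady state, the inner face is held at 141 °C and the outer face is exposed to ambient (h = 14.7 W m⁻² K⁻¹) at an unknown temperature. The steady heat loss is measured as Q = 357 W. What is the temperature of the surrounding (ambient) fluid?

Series resistances:
  R_brass = L/(kA) = 0.00553/(115·4.99) = 9.637×10^-6 K/W
  R_calcium silicate = L/(kA) = 0.0907/(0.0603·4.99) = 0.3014 K/W
  R_conv,out = 1/(hA) = 1/(14.7·4.99) = 0.01363 K/W
ΣR = 0.3151 K/W
ΔT = Q·ΣR = 357 × 0.3151 = 112.5 K
Heat flows outward, so T_out = T_in − ΔT = 141 − 112.5 = 28.5 °C

T_out = 28.5 °C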